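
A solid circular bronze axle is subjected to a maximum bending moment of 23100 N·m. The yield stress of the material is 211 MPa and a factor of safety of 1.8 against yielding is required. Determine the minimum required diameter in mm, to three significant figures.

d = 126 mm

σ_allow = 211/1.8 = 117.2 MPa.
For a solid circular section σ = 32M/(πd³), so d³ = 32M/(π σ_allow) = 32×2.3100×10^7/(π×117.2) = 2.007×10^6 mm³.
d = 126.1 mm.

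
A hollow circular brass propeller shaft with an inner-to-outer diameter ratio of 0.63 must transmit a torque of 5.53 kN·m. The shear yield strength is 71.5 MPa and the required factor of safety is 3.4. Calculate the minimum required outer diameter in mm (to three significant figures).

τ_allow = 71.5/3.4 = 21.03 MPa.
For a hollow shaft τ = 16T/[πd_o³(1−k⁴)] with k = 0.63, so 1−k⁴ = 0.8425.
d_o³ = 16T/[π τ_allow (1−k⁴)] = 16×5530000/(π×21.03×0.8425) = 1.590×10^6 mm³.
d_o = 116.7 mm.

d_o = 117 mm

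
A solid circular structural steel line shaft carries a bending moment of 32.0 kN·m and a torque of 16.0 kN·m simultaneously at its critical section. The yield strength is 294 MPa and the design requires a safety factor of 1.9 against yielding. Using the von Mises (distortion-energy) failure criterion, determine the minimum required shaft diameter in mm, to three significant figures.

σ_allow = σ_y/n = 294/1.9 = 154.7 MPa.
For a solid shaft σ_b = 32M/(πd³) and τ = 16T/(πd³), so the von Mises stress is σ' = (16/πd³)·√(4M²+3T²).
√(4M²+3T²) = √(4×(3.200×10^7)² + 3×(1.600×10^7)²) = 6.974×10^7 N·mm.
d³ = 16×6.974×10^7/(π×154.7) = 2.295×10^6 mm³.
d = 131.9 mm.

d = 132 mm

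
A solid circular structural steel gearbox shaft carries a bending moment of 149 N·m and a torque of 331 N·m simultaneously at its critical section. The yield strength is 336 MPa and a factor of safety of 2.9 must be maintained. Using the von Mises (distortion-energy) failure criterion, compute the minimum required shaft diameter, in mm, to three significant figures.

d = 30.5 mm

σ_allow = σ_y/n = 336/2.9 = 115.9 MPa.
For a solid shaft σ_b = 32M/(πd³) and τ = 16T/(πd³), so the von Mises stress is σ' = (16/πd³)·√(4M²+3T²).
√(4M²+3T²) = √(4×(149000)² + 3×(331000)²) = 646100 N·mm.
d³ = 16×646100/(π×115.9) = 28400 mm³.
d = 30.51 mm.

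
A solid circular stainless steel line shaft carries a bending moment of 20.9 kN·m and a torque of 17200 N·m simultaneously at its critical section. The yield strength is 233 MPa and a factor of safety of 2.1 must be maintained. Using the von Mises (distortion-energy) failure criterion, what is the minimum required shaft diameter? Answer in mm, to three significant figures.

d = 133 mm

σ_allow = σ_y/n = 233/2.1 = 111.0 MPa.
For a solid shaft σ_b = 32M/(πd³) and τ = 16T/(πd³), so the von Mises stress is σ' = (16/πd³)·√(4M²+3T²).
√(4M²+3T²) = √(4×(2.090×10^7)² + 3×(1.720×10^7)²) = 5.133×10^7 N·mm.
d³ = 16×5.133×10^7/(π×111.0) = 2.356×10^6 mm³.
d = 133.1 mm.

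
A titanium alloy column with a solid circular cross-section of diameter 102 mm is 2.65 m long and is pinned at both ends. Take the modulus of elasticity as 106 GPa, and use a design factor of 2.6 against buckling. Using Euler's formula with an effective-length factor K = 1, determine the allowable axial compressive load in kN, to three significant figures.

P_allow = 304 kN

I = πd⁴/64 = π×102⁴/64 = 5.313×10^6 mm⁴.
Effective length L_e = KL = 1×2.65 m = 2650 mm.
Euler critical load P_cr = π²EI/L_e² = π²×106000×5.313×10^6/2650² = 791600 N.
P_allow = P_cr/n = 791600/2.6 = 304400 N.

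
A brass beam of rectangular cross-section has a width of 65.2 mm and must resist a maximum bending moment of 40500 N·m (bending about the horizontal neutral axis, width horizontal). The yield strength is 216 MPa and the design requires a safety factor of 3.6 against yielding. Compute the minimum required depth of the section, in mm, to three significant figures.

σ_allow = 216/3.6 = 60.00 MPa.
For a rectangular section σ = 6M/(bh²), so h² = 6M/(b σ_allow) = 6×4.0500×10^7/(65.2×60.00) = 62120 mm².
h = 249.2 mm.

h = 249 mm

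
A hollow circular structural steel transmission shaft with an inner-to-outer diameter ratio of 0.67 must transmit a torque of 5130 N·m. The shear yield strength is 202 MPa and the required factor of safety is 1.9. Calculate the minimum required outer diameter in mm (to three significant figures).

τ_allow = 202/1.9 = 106.3 MPa.
For a hollow shaft τ = 16T/[πd_o³(1−k⁴)] with k = 0.67, so 1−k⁴ = 0.7985.
d_o³ = 16T/[π τ_allow (1−k⁴)] = 16×5130000/(π×106.3×0.7985) = 307800 mm³.
d_o = 67.52 mm.

d_o = 67.5 mm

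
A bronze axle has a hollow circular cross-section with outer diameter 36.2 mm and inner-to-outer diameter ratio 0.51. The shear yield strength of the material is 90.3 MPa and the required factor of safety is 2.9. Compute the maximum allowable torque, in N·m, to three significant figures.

T_allow = 270 N·m

τ_allow = 90.3/2.9 = 31.14 MPa.
For a hollow shaft T_allow = τ_allow·πd_o³(1−k⁴)/16 with 1−k⁴ = 0.9323, so πd_o³(1−k⁴)/16 = 8684 mm³.
T_allow = 31.14×8684 = 270400 N·mm = 270.4 N·m.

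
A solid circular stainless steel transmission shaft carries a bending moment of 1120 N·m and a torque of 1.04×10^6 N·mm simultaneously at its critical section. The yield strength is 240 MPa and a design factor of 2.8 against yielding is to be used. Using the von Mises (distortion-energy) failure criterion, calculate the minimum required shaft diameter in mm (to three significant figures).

d = 55.5 mm

σ_allow = σ_y/n = 240/2.8 = 85.71 MPa.
For a solid shaft σ_b = 32M/(πd³) and τ = 16T/(πd³), so the von Mises stress is σ' = (16/πd³)·√(4M²+3T²).
√(4M²+3T²) = √(4×(1.120×10^6)² + 3×(1.040×10^6)²) = 2.874×10^6 N·mm.
d³ = 16×2.874×10^6/(π×85.71) = 170800 mm³.
d = 55.48 mm.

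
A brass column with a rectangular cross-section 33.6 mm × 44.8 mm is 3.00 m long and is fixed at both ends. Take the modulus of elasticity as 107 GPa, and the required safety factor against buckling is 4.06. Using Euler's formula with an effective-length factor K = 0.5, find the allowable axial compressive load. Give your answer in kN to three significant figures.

Buckling occurs about the weak axis: I_min = h·b³/12 = 44.8×33.6³/12 = 141600 mm⁴ (b = 33.6 mm is the smaller dimension).
Effective length L_e = KL = 0.5×3.00 m = 1500 mm.
Euler critical load P_cr = π²EI/L_e² = π²×107000×141600/1500² = 66470 N.
P_allow = P_cr/n = 66470/4.06 = 16370 N.

P_allow = 16.4 kN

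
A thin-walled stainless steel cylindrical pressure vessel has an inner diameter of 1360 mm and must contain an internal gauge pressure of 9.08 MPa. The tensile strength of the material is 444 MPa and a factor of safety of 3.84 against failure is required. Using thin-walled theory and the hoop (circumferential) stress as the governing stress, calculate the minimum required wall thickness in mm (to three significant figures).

σ_allow = 444/3.84 = 115.6 MPa.
Hoop stress σ_h = pD/(2t), so t = pD/(2σ_allow) = 9.08×1360/(2×115.6) = 53.40 mm.

t = 53.4 mm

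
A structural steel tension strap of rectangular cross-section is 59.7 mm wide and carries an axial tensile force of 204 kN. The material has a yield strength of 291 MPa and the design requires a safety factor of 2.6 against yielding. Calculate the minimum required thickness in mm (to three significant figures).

σ_allow = 291/2.6 = 111.9 MPa.
Required area A = F/σ_allow = 204000/111.9 = 1823 mm².
t = A/w = 1823/59.7 = 30.53 mm.

t = 30.5 mm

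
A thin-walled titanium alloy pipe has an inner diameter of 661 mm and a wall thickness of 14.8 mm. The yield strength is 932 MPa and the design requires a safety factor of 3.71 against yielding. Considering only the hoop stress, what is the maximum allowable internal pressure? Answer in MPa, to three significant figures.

p_allow = 11.2 MPa

σ_allow = 932/3.71 = 251.2 MPa.
σ_h = pD/(2t) → p_allow = 2σ_allow t/D = 2×251.2×14.8/661 = 11.25 MPa.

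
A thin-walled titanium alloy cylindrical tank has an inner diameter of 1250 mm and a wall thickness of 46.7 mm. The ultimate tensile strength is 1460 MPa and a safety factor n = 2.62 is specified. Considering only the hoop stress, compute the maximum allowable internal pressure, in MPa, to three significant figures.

σ_allow = 1460/2.62 = 557.3 MPa.
σ_h = pD/(2t) → p_allow = 2σ_allow t/D = 2×557.3×46.7/1250 = 41.64 MPa.

p_allow = 41.6 MPa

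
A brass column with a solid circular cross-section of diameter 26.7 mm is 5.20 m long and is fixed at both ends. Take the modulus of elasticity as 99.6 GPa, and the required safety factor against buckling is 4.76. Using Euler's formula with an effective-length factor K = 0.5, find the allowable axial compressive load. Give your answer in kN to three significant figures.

P_allow = 0.762 kN

I = πd⁴/64 = π×26.7⁴/64 = 24950 mm⁴.
Effective length L_e = KL = 0.5×5.20 m = 2600 mm.
Euler critical load P_cr = π²EI/L_e² = π²×99600×24950/2600² = 3628 N.
P_allow = P_cr/n = 3628/4.76 = 762.1 N.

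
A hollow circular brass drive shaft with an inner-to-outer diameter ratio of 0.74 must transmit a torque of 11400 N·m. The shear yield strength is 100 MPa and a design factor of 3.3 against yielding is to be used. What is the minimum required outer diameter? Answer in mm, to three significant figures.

d_o = 140 mm

τ_allow = 100/3.3 = 30.30 MPa.
For a hollow shaft τ = 16T/[πd_o³(1−k⁴)] with k = 0.74, so 1−k⁴ = 0.7001.
d_o³ = 16T/[π τ_allow (1−k⁴)] = 16×1.1400×10^7/(π×30.30×0.7001) = 2.737×10^6 mm³.
d_o = 139.9 mm.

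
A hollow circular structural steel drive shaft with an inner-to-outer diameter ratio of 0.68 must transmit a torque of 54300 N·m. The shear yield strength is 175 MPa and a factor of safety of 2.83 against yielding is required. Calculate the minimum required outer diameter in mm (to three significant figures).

d_o = 179 mm

τ_allow = 175/2.83 = 61.84 MPa.
For a hollow shaft τ = 16T/[πd_o³(1−k⁴)] with k = 0.68, so 1−k⁴ = 0.7862.
d_o³ = 16T/[π τ_allow (1−k⁴)] = 16×5.4300×10^7/(π×61.84×0.7862) = 5.688×10^6 mm³.
d_o = 178.5 mm.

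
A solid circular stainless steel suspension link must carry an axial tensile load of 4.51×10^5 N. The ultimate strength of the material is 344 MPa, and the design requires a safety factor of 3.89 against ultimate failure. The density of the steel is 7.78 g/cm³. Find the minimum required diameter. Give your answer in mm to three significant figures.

Allowable stress σ_allow = 344/3.89 = 88.43 MPa.
Required area A = F/σ_allow = 451000/88.43 = 5100 mm².
A = πd²/4 → d = √(4A/π) = 80.58 mm.

d = 80.6 mm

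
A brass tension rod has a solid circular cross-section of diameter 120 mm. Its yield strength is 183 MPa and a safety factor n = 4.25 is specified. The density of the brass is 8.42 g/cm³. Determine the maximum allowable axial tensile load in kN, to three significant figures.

σ_allow = 183/4.25 = 43.06 MPa.
A = πd²/4 = π×120²/4 = 11310 mm².
F_allow = σ_allow × A = 43.06×11310 = 487000 N.

F_allow = 487 kN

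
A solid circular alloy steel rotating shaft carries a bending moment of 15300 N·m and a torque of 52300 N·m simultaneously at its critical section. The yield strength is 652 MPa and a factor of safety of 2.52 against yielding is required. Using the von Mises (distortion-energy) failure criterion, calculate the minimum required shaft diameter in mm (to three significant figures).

σ_allow = σ_y/n = 652/2.52 = 258.7 MPa.
For a solid shaft σ_b = 32M/(πd³) and τ = 16T/(πd³), so the von Mises stress is σ' = (16/πd³)·√(4M²+3T²).
√(4M²+3T²) = √(4×(1.530×10^7)² + 3×(5.230×10^7)²) = 9.562×10^7 N·mm.
d³ = 16×9.562×10^7/(π×258.7) = 1.882×10^6 mm³.
d = 123.5 mm.

d = 123 mm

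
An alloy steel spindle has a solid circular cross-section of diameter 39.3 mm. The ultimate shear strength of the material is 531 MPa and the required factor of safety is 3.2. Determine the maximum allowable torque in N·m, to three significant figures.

τ_allow = 531/3.2 = 165.9 MPa.
For a solid shaft T_allow = τ_allow·πd³/16; πd³/16 = π×39.3³/16 = 11920 mm³.
T_allow = 165.9×11920 = 1.978×10^6 N·mm = 1978 N·m.

T_allow = 1980 N·m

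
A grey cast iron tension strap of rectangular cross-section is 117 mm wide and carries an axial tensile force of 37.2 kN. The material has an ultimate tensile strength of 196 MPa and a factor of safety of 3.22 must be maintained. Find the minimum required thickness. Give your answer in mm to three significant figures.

t = 5.22 mm

σ_allow = 196/3.22 = 60.87 MPa.
Required area A = F/σ_allow = 37200/60.87 = 611.1 mm².
t = A/w = 611.1/117 = 5.223 mm.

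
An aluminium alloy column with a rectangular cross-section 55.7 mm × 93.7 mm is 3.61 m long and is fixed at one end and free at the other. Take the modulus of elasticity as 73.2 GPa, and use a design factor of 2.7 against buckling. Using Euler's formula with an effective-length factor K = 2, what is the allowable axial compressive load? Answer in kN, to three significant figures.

Buckling occurs about the weak axis: I_min = h·b³/12 = 93.7×55.7³/12 = 1.349×10^6 mm⁴ (b = 55.7 mm is the smaller dimension).
Effective length L_e = KL = 2×3.61 m = 7220 mm.
Euler critical load P_cr = π²EI/L_e² = π²×73200×1.349×10^6/7220² = 18700 N.
P_allow = P_cr/n = 18700/2.7 = 6926 N.

P_allow = 6.93 kN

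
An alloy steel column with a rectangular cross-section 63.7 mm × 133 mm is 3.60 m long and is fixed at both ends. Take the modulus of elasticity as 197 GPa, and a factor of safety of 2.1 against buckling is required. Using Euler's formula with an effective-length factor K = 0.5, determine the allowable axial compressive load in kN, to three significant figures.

Buckling occurs about the weak axis: I_min = h·b³/12 = 133×63.7³/12 = 2.865×10^6 mm⁴ (b = 63.7 mm is the smaller dimension).
Effective length L_e = KL = 0.5×3.60 m = 1800 mm.
Euler critical load P_cr = π²EI/L_e² = π²×197000×2.865×10^6/1800² = 1.719×10^6 N.
P_allow = P_cr/n = 1.719×10^6/2.1 = 818600 N.

P_allow = 819 kN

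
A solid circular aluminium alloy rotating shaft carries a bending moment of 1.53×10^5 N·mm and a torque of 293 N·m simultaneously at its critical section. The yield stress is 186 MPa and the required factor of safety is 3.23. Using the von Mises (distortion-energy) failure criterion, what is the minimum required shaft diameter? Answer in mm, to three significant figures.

d = 37.4 mm

σ_allow = σ_y/n = 186/3.23 = 57.59 MPa.
For a solid shaft σ_b = 32M/(πd³) and τ = 16T/(πd³), so the von Mises stress is σ' = (16/πd³)·√(4M²+3T²).
√(4M²+3T²) = √(4×(153000)² + 3×(293000)²) = 592600 N·mm.
d³ = 16×592600/(π×57.59) = 52410 mm³.
d = 37.42 mm.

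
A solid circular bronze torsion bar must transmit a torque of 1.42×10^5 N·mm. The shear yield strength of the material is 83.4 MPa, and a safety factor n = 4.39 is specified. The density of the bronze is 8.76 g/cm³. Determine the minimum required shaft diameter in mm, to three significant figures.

Allowable shear stress τ_allow = 83.4/4.39 = 19.00 MPa.
For a solid shaft τ = 16T/(πd³), so d³ = 16T/(π τ_allow) = 16×142000/(π×19.00) = 38070 mm³.
d = (38070)^(1/3) = 33.64 mm.

d = 33.6 mm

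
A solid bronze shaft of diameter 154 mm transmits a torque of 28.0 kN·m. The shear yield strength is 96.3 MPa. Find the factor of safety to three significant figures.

n = 2.47

τ = 16T/(πd³) = 16×2.8000×10^7/(π×154³) = 39.05 MPa.
n = τ_limit/τ = 96.3/39.05 = 2.466.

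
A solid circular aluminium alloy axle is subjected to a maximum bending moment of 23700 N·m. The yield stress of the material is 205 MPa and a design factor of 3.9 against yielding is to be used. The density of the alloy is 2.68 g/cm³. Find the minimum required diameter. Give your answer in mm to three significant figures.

d = 166 mm

σ_allow = 205/3.9 = 52.56 MPa.
For a solid circular section σ = 32M/(πd³), so d³ = 32M/(π σ_allow) = 32×2.3700×10^7/(π×52.56) = 4.593×10^6 mm³.
d = 166.2 mm.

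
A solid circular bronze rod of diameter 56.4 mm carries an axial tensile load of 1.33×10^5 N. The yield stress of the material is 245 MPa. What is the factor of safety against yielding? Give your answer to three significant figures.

A = πd²/4 = 2498 mm².
σ = F/A = 133000/2498 = 53.24 MPa.
n = 245/53.24 = 4.602.

n = 4.60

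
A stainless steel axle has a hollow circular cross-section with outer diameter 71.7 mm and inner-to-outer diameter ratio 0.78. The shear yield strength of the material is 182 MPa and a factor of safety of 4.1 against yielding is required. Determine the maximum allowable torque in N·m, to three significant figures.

τ_allow = 182/4.1 = 44.39 MPa.
For a hollow shaft T_allow = τ_allow·πd_o³(1−k⁴)/16 with 1−k⁴ = 0.6298, so πd_o³(1−k⁴)/16 = 45590 mm³.
T_allow = 44.39×45590 = 2.024×10^6 N·mm = 2024 N·m.

T_allow = 2020 N·m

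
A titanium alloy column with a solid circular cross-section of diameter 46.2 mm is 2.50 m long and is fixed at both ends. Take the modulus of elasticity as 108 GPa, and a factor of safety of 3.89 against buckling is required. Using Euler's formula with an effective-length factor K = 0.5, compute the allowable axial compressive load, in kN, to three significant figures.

I = πd⁴/64 = π×46.2⁴/64 = 223600 mm⁴.
Effective length L_e = KL = 0.5×2.50 m = 1250 mm.
Euler critical load P_cr = π²EI/L_e² = π²×108000×223600/1250² = 152600 N.
P_allow = P_cr/n = 152600/3.89 = 39220 N.

P_allow = 39.2 kN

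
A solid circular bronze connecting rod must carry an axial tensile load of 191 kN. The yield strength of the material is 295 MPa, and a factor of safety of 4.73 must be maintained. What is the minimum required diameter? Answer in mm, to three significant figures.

Allowable stress σ_allow = 295/4.73 = 62.37 MPa.
Required area A = F/σ_allow = 191000/62.37 = 3062 mm².
A = πd²/4 → d = √(4A/π) = 62.44 mm.

d = 62.4 mm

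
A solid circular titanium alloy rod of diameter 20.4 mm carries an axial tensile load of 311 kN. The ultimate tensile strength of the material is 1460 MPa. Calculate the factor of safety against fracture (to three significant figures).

A = πd²/4 = 326.9 mm².
σ = F/A = 311000/326.9 = 951.5 MPa.
n = 1460/951.5 = 1.534.

n = 1.53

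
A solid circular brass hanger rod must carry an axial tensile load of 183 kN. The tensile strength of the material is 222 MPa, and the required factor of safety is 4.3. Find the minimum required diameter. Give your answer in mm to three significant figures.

Allowable stress σ_allow = 222/4.3 = 51.63 MPa.
Required area A = F/σ_allow = 183000/51.63 = 3545 mm².
A = πd²/4 → d = √(4A/π) = 67.18 mm.

d = 67.2 mm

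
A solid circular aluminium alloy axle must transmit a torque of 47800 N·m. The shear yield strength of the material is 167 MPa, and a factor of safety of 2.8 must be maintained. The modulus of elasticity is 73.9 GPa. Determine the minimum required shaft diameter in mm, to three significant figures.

Allowable shear stress τ_allow = 167/2.8 = 59.64 MPa.
For a solid shaft τ = 16T/(πd³), so d³ = 16T/(π τ_allow) = 16×4.7800×10^7/(π×59.64) = 4.082×10^6 mm³.
d = (4.082×10^6)^(1/3) = 159.8 mm.

d = 160 mm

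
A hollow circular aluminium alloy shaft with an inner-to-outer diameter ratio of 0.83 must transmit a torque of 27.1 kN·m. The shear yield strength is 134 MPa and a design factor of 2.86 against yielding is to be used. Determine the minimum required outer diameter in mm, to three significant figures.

τ_allow = 134/2.86 = 46.85 MPa.
For a hollow shaft τ = 16T/[πd_o³(1−k⁴)] with k = 0.83, so 1−k⁴ = 0.5254.
d_o³ = 16T/[π τ_allow (1−k⁴)] = 16×2.7100×10^7/(π×46.85×0.5254) = 5.607×10^6 mm³.
d_o = 177.7 mm.

d_o = 178 mm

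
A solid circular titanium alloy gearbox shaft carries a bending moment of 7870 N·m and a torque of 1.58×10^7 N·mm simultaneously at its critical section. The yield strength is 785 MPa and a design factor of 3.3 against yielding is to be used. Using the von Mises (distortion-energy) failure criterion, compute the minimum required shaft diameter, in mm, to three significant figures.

d = 87.8 mm

σ_allow = σ_y/n = 785/3.3 = 237.9 MPa.
For a solid shaft σ_b = 32M/(πd³) and τ = 16T/(πd³), so the von Mises stress is σ' = (16/πd³)·√(4M²+3T²).
√(4M²+3T²) = √(4×(7.870×10^6)² + 3×(1.580×10^7)²) = 3.157×10^7 N·mm.
d³ = 16×3.157×10^7/(π×237.9) = 675900 mm³.
d = 87.76 mm.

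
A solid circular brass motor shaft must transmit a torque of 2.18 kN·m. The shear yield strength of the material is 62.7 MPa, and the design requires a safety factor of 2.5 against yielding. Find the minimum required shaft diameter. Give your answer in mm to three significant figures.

Allowable shear stress τ_allow = 62.7/2.5 = 25.08 MPa.
For a solid shaft τ = 16T/(πd³), so d³ = 16T/(π τ_allow) = 16×2180000/(π×25.08) = 442700 mm³.
d = (442700)^(1/3) = 76.21 mm.

d = 76.2 mm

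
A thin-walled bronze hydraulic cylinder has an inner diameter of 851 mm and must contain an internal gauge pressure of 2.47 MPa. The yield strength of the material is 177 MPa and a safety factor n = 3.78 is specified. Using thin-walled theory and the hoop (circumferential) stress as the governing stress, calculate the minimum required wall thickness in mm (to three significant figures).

σ_allow = 177/3.78 = 46.83 MPa.
Hoop stress σ_h = pD/(2t), so t = pD/(2σ_allow) = 2.47×851/(2×46.83) = 22.44 mm.

t = 22.4 mm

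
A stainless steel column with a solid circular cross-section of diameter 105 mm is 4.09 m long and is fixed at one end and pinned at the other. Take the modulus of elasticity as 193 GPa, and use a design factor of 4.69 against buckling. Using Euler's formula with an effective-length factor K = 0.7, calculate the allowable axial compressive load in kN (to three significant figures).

P_allow = 296 kN

I = πd⁴/64 = π×105⁴/64 = 5.967×10^6 mm⁴.
Effective length L_e = KL = 0.7×4.09 m = 2863 mm.
Euler critical load P_cr = π²EI/L_e² = π²×193000×5.967×10^6/2863² = 1.387×10^6 N.
P_allow = P_cr/n = 1.387×10^6/4.69 = 295600 N.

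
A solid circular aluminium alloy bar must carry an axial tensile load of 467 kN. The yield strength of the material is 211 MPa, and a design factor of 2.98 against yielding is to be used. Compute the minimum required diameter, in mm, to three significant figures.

Allowable stress σ_allow = 211/2.98 = 70.81 MPa.
Required area A = F/σ_allow = 467000/70.81 = 6596 mm².
A = πd²/4 → d = √(4A/π) = 91.64 mm.

d = 91.6 mm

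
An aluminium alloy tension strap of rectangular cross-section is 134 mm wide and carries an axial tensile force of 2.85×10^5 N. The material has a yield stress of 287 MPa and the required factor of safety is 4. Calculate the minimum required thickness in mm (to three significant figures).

t = 29.6 mm

σ_allow = 287/4 = 71.75 MPa.
Required area A = F/σ_allow = 285000/71.75 = 3972 mm².
t = A/w = 3972/134 = 29.64 mm.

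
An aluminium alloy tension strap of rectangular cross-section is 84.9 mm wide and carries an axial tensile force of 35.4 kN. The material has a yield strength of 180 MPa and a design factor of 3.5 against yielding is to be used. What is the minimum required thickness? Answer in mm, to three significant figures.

t = 8.11 mm

σ_allow = 180/3.5 = 51.43 MPa.
Required area A = F/σ_allow = 35400/51.43 = 688.3 mm².
t = A/w = 688.3/84.9 = 8.108 mm.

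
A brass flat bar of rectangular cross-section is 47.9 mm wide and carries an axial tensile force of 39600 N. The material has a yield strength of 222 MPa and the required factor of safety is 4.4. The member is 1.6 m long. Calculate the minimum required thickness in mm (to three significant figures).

t = 16.4 mm

σ_allow = 222/4.4 = 50.45 MPa.
Required area A = F/σ_allow = 39600/50.45 = 784.9 mm².
t = A/w = 784.9/47.9 = 16.39 mm.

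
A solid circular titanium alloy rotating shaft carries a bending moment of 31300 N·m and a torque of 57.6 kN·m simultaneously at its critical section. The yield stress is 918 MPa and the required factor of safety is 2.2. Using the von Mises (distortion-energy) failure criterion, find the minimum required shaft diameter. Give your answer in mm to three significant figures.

d = 113 mm

σ_allow = σ_y/n = 918/2.2 = 417.3 MPa.
For a solid shaft σ_b = 32M/(πd³) and τ = 16T/(πd³), so the von Mises stress is σ' = (16/πd³)·√(4M²+3T²).
√(4M²+3T²) = √(4×(3.130×10^7)² + 3×(5.760×10^7)²) = 1.178×10^8 N·mm.
d³ = 16×1.178×10^8/(π×417.3) = 1.438×10^6 mm³.
d = 112.9 mm.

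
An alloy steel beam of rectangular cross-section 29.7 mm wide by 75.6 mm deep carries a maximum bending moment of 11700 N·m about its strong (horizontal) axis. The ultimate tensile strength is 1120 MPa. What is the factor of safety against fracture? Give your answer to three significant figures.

n = 2.71

Section modulus S = bh²/6 = 29.7×75.6²/6 = 28290 mm³.
σ = M/S = 1.1700×10^7/28290 = 413.6 MPa.
n = 1120/413.6 = 2.708.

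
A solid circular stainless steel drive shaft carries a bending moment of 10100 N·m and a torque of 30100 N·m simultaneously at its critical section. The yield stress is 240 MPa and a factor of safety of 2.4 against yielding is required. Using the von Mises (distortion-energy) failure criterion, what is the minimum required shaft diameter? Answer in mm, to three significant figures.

σ_allow = σ_y/n = 240/2.4 = 100.0 MPa.
For a solid shaft σ_b = 32M/(πd³) and τ = 16T/(πd³), so the von Mises stress is σ' = (16/πd³)·√(4M²+3T²).
√(4M²+3T²) = √(4×(1.010×10^7)² + 3×(3.010×10^7)²) = 5.591×10^7 N·mm.
d³ = 16×5.591×10^7/(π×100.0) = 2.848×10^6 mm³.
d = 141.7 mm.

d = 142 mm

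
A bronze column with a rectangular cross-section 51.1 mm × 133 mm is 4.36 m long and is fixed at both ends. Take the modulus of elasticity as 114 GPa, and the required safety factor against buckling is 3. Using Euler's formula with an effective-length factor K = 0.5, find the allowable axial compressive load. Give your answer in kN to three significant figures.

Buckling occurs about the weak axis: I_min = h·b³/12 = 133×51.1³/12 = 1.479×10^6 mm⁴ (b = 51.1 mm is the smaller dimension).
Effective length L_e = KL = 0.5×4.36 m = 2180 mm.
Euler critical load P_cr = π²EI/L_e² = π²×114000×1.479×10^6/2180² = 350100 N.
P_allow = P_cr/n = 350100/3 = 116700 N.

P_allow = 117 kN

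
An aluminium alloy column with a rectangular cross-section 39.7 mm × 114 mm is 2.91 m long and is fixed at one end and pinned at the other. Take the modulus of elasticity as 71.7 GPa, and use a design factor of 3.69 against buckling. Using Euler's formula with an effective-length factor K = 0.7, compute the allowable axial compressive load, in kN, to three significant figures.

Buckling occurs about the weak axis: I_min = h·b³/12 = 114×39.7³/12 = 594400 mm⁴ (b = 39.7 mm is the smaller dimension).
Effective length L_e = KL = 0.7×2.91 m = 2037 mm.
Euler critical load P_cr = π²EI/L_e² = π²×71700×594400/2037² = 101400 N.
P_allow = P_cr/n = 101400/3.69 = 27470 N.

P_allow = 27.5 kN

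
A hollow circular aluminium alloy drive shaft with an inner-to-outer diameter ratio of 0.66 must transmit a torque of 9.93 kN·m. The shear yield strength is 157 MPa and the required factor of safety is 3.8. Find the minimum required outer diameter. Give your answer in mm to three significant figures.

τ_allow = 157/3.8 = 41.32 MPa.
For a hollow shaft τ = 16T/[πd_o³(1−k⁴)] with k = 0.66, so 1−k⁴ = 0.8103.
d_o³ = 16T/[π τ_allow (1−k⁴)] = 16×9930000/(π×41.32×0.8103) = 1.511×10^6 mm³.
d_o = 114.7 mm.

d_o = 115 mm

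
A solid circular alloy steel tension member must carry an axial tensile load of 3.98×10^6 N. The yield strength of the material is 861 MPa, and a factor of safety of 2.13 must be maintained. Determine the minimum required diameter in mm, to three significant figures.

Allowable stress σ_allow = 861/2.13 = 404.2 MPa.
Required area A = F/σ_allow = 3980000/404.2 = 9846 mm².
A = πd²/4 → d = √(4A/π) = 112.0 mm.

d = 112 mm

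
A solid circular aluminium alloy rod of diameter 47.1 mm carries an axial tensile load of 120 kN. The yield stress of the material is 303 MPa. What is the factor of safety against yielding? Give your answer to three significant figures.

n = 4.40

A = πd²/4 = 1742 mm².
σ = F/A = 120000/1742 = 68.87 MPa.
n = 303/68.87 = 4.399.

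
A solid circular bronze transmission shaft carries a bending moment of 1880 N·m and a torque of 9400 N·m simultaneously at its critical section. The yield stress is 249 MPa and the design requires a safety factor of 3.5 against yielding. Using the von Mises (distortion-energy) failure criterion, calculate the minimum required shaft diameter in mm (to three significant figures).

σ_allow = σ_y/n = 249/3.5 = 71.14 MPa.
For a solid shaft σ_b = 32M/(πd³) and τ = 16T/(πd³), so the von Mises stress is σ' = (16/πd³)·√(4M²+3T²).
√(4M²+3T²) = √(4×(1.880×10^6)² + 3×(9.400×10^6)²) = 1.671×10^7 N·mm.
d³ = 16×1.671×10^7/(π×71.14) = 1.196×10^6 mm³.
d = 106.2 mm.

d = 106 mm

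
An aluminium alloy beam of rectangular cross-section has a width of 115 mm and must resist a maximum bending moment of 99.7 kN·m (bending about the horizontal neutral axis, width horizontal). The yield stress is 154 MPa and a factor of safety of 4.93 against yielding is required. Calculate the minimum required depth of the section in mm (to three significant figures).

σ_allow = 154/4.93 = 31.24 MPa.
For a rectangular section σ = 6M/(bh²), so h² = 6M/(b σ_allow) = 6×9.9700×10^7/(115×31.24) = 166500 mm².
h = 408.1 mm.

h = 408 mm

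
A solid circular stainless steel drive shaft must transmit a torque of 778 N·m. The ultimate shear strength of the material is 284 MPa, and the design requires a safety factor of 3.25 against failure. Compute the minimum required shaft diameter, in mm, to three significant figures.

d = 35.7 mm

Allowable shear stress τ_allow = 284/3.25 = 87.38 MPa.
For a solid shaft τ = 16T/(πd³), so d³ = 16T/(π τ_allow) = 16×778000/(π×87.38) = 45340 mm³.
d = (45340)^(1/3) = 35.66 mm.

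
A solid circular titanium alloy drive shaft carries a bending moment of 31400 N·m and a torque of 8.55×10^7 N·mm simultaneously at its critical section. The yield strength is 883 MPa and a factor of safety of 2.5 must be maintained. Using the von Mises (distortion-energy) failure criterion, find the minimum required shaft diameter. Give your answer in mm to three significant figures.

σ_allow = σ_y/n = 883/2.5 = 353.2 MPa.
For a solid shaft σ_b = 32M/(πd³) and τ = 16T/(πd³), so the von Mises stress is σ' = (16/πd³)·√(4M²+3T²).
√(4M²+3T²) = √(4×(3.140×10^7)² + 3×(8.550×10^7)²) = 1.609×10^8 N·mm.
d³ = 16×1.609×10^8/(π×353.2) = 2.319×10^6 mm³.
d = 132.4 mm.

d = 132 mm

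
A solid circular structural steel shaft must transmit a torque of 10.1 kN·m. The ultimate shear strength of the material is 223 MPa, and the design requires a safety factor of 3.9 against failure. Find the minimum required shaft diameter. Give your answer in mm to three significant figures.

Allowable shear stress τ_allow = 223/3.9 = 57.18 MPa.
For a solid shaft τ = 16T/(πd³), so d³ = 16T/(π τ_allow) = 16×1.0100×10^7/(π×57.18) = 899600 mm³.
d = (899600)^(1/3) = 96.53 mm.

d = 96.5 mm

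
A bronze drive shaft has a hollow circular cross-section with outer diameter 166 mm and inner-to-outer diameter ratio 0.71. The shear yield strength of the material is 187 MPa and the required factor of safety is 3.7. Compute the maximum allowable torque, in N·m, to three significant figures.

T_allow = 33900 N·m

τ_allow = 187/3.7 = 50.54 MPa.
For a hollow shaft T_allow = τ_allow·πd_o³(1−k⁴)/16 with 1−k⁴ = 0.7459, so πd_o³(1−k⁴)/16 = 669900 mm³.
T_allow = 50.54×669900 = 3.386×10^7 N·mm = 33860 N·m.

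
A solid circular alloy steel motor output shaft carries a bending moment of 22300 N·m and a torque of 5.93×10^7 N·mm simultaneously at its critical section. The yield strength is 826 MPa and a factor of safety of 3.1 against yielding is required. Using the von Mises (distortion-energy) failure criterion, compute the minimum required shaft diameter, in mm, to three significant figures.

σ_allow = σ_y/n = 826/3.1 = 266.5 MPa.
For a solid shaft σ_b = 32M/(πd³) and τ = 16T/(πd³), so the von Mises stress is σ' = (16/πd³)·√(4M²+3T²).
√(4M²+3T²) = √(4×(2.230×10^7)² + 3×(5.930×10^7)²) = 1.120×10^8 N·mm.
d³ = 16×1.120×10^8/(π×266.5) = 2.140×10^6 mm³.
d = 128.9 mm.

d = 129 mm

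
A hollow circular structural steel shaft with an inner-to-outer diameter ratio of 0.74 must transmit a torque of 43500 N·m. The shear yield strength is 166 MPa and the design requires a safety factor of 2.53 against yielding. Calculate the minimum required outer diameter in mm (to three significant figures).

d_o = 169 mm

τ_allow = 166/2.53 = 65.61 MPa.
For a hollow shaft τ = 16T/[πd_o³(1−k⁴)] with k = 0.74, so 1−k⁴ = 0.7001.
d_o³ = 16T/[π τ_allow (1−k⁴)] = 16×4.3500×10^7/(π×65.61×0.7001) = 4.823×10^6 mm³.
d_o = 169.0 mm.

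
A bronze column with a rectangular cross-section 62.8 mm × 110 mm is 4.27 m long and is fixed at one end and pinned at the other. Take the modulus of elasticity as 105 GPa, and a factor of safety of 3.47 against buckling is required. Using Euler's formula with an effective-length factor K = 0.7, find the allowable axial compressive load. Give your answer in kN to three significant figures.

Buckling occurs about the weak axis: I_min = h·b³/12 = 110×62.8³/12 = 2.270×10^6 mm⁴ (b = 62.8 mm is the smaller dimension).
Effective length L_e = KL = 0.7×4.27 m = 2989 mm.
Euler critical load P_cr = π²EI/L_e² = π²×105000×2.270×10^6/2989² = 263300 N.
P_allow = P_cr/n = 263300/3.47 = 75890 N.

P_allow = 75.9 kN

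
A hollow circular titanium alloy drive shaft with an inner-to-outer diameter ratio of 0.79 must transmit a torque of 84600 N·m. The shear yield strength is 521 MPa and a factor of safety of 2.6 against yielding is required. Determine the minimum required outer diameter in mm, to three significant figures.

d_o = 152 mm

τ_allow = 521/2.6 = 200.4 MPa.
For a hollow shaft τ = 16T/[πd_o³(1−k⁴)] with k = 0.79, so 1−k⁴ = 0.6105.
d_o³ = 16T/[π τ_allow (1−k⁴)] = 16×8.4600×10^7/(π×200.4×0.6105) = 3.522×10^6 mm³.
d_o = 152.1 mm.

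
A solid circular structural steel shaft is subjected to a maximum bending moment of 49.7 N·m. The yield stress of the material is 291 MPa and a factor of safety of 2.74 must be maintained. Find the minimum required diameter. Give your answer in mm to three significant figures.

σ_allow = 291/2.74 = 106.2 MPa.
For a solid circular section σ = 32M/(πd³), so d³ = 32M/(π σ_allow) = 32×49700/(π×106.2) = 4767 mm³.
d = 16.83 mm.

d = 16.8 mm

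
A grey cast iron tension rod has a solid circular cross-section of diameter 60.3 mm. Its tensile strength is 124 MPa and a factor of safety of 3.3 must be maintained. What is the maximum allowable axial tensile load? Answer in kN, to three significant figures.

σ_allow = 124/3.3 = 37.58 MPa.
A = πd²/4 = π×60.3²/4 = 2856 mm².
F_allow = σ_allow × A = 37.58×2856 = 107300 N.

F_allow = 107 kN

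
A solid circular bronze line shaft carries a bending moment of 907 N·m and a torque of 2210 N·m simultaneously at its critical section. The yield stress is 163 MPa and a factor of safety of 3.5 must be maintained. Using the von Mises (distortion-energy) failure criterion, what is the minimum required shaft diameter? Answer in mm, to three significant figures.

σ_allow = σ_y/n = 163/3.5 = 46.57 MPa.
For a solid shaft σ_b = 32M/(πd³) and τ = 16T/(πd³), so the von Mises stress is σ' = (16/πd³)·√(4M²+3T²).
√(4M²+3T²) = √(4×(907000)² + 3×(2.210×10^6)²) = 4.236×10^6 N·mm.
d³ = 16×4.236×10^6/(π×46.57) = 463200 mm³.
d = 77.37 mm.

d = 77.4 mm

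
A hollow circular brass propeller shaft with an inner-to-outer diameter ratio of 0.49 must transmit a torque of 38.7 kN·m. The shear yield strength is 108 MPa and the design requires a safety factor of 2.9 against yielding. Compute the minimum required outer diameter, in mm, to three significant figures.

τ_allow = 108/2.9 = 37.24 MPa.
For a hollow shaft τ = 16T/[πd_o³(1−k⁴)] with k = 0.49, so 1−k⁴ = 0.9424.
d_o³ = 16T/[π τ_allow (1−k⁴)] = 16×3.8700×10^7/(π×37.24×0.9424) = 5.616×10^6 mm³.
d_o = 177.8 mm.

d_o = 178 mm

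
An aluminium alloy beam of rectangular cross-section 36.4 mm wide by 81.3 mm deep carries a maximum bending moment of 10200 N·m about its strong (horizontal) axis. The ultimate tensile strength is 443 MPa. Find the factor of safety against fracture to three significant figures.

Section modulus S = bh²/6 = 36.4×81.3²/6 = 40100 mm³.
σ = M/S = 1.0200×10^7/40100 = 254.4 MPa.
n = 443/254.4 = 1.742.

n = 1.74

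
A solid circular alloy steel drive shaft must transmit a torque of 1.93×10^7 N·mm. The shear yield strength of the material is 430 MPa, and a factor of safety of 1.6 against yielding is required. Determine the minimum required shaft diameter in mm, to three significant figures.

d = 71.5 mm

Allowable shear stress τ_allow = 430/1.6 = 268.8 MPa.
For a solid shaft τ = 16T/(πd³), so d³ = 16T/(π τ_allow) = 16×1.9300×10^7/(π×268.8) = 365700 mm³.
d = (365700)^(1/3) = 71.51 mm.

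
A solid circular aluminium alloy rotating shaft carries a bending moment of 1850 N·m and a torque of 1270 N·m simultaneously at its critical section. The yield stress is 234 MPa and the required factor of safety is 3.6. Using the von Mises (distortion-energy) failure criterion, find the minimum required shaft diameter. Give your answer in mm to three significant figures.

σ_allow = σ_y/n = 234/3.6 = 65.00 MPa.
For a solid shaft σ_b = 32M/(πd³) and τ = 16T/(πd³), so the von Mises stress is σ' = (16/πd³)·√(4M²+3T²).
√(4M²+3T²) = √(4×(1.850×10^6)² + 3×(1.270×10^6)²) = 4.304×10^6 N·mm.
d³ = 16×4.304×10^6/(π×65.00) = 337300 mm³.
d = 69.61 mm.

d = 69.6 mm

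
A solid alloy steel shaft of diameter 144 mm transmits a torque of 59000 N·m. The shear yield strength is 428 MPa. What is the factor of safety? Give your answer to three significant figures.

n = 4.25

τ = 16T/(πd³) = 16×5.9000×10^7/(π×144³) = 100.6 MPa.
n = τ_limit/τ = 428/100.6 = 4.253.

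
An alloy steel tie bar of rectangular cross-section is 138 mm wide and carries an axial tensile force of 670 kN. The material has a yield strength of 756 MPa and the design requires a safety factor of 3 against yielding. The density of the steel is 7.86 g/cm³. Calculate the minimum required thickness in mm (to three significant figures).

σ_allow = 756/3 = 252.0 MPa.
Required area A = F/σ_allow = 670000/252.0 = 2659 mm².
t = A/w = 2659/138 = 19.27 mm.

t = 19.3 mm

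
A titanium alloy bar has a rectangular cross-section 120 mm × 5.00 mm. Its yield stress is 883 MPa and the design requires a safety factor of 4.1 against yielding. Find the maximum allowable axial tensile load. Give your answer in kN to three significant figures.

F_allow = 129 kN

σ_allow = 883/4.1 = 215.4 MPa.
A = 120×5.00 = 600.0 mm².
F_allow = σ_allow × A = 215.4×600.0 = 129200 N.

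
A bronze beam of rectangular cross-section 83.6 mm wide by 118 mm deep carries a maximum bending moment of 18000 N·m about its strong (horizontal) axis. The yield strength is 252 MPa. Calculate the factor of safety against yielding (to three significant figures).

Section modulus S = bh²/6 = 83.6×118²/6 = 194000 mm³.
σ = M/S = 1.8000×10^7/194000 = 92.78 MPa.
n = 252/92.78 = 2.716.

n = 2.72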